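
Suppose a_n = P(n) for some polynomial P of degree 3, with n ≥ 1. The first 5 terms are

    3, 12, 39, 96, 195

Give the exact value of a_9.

1st diffs: 9, 27, 57, 99.
2nd diffs: 18, 30, 42.
3rd diffs: 12, 12 (constant).
Newton forward-difference form: a_n = 3 + 9·C(n-1,1) + 18·C(n-1,2) + 12·C(n-1,3).
At n = 9: n-1 = 8, so a_9 = 3 + 72 + 504 + 672 = 1251.

1251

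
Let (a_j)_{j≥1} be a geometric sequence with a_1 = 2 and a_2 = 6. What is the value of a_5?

Common ratio r = 3.
a_j = 2·3^(j-1).
a_5 = 2·3^4 = 162.

162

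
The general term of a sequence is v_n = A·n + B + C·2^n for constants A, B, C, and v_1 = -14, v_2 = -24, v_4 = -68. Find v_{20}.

-3145812

The three given values yield: A + B + 2C = -14; 2A + B + 4C = -24; 4A + B + 16C = -68.
Subtracting the first from the second: A + 2C = -10.
Subtracting the second from the third: 2A + 12C = -44.
Solving: C = -3, A = -4, then B = -4.
So v_n = -4·n + (-4) + (-3)·2^n; at n=20 this is -3145812.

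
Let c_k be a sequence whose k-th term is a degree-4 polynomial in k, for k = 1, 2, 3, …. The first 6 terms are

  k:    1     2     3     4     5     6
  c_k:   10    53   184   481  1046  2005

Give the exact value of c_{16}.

78145

1st diffs: 43, 131, 297, 565, 959.
2nd diffs: 88, 166, 268, 394.
3rd diffs: 78, 102, 126.
4th diffs: 24, 24 (constant).
Newton forward-difference form: c_k = 10 + 43·C(k-1,1) + 88·C(k-1,2) + 78·C(k-1,3) + 24·C(k-1,4).
At k = 16: k-1 = 15, so c_{16} = 10 + 645 + 9240 + 35490 + 32760 = 78145.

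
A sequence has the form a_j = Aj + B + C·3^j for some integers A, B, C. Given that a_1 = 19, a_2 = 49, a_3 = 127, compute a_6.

2953

Plug in j = 1, 2, 3: A + B + 3C = 19; 2A + B + 9C = 49; 3A + B + 27C = 127.
Subtracting the first from the second: A + 6C = 30.
Subtracting the second from the third: A + 18C = 78.
Solving: C = 4, A = 6, then B = 1.
So a_j = 6·j + 1 + 4·3^j; at j=6 this is 2953.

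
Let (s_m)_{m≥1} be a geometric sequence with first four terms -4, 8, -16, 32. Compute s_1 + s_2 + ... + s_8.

Common ratio r = -2.
s_m = (-4)·(-2)^(m-1).
S = (-4)·((-2)^8 - 1)/(-2 - 1) = (-4)·(256 - 1)/(-3) = 340.

340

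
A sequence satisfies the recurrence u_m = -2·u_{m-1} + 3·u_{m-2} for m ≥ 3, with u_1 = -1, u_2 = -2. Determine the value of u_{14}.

Iterate the recurrence:
u_3 = 1  u_4 = -8  u_5 = 19  …  u_{11} = 14761  u_{12} = -44288  u_{13} = 132859  u_{14} = -398582.
(Characteristic roots are 1 and -3.)

-398582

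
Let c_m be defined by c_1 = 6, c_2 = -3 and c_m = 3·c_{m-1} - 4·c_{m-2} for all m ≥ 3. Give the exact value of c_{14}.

-51303

Iterate the recurrence:
c_3 = -33; c_4 = -87; c_5 = -129; …; c_{11} = -3921; c_{12} = -19671; c_{13} = -43329; c_{14} = -51303.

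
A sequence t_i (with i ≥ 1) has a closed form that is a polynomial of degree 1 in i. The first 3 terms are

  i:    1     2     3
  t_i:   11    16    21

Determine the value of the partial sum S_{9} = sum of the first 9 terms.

1st diffs: 5, 5 (constant).
So t_i = 5i + 6.
Continuing: …, 26, 31, 36, 41, …, t_9 = 51.
Summing i = 1..9 (9 terms) gives 279.

279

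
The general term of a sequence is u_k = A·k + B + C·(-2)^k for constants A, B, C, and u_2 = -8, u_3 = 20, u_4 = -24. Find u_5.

Plug in k = 2, 3, 4: 2A + B + 4C = -8; 3A + B - 8C = 20; 4A + B + 16C = -24.
Subtracting the first from the second: A - 12C = 28.
Subtracting the second from the third: A + 24C = -44.
Solving: C = -2, A = 4, then B = -8.
So u_k = 4·k + (-8) + (-2)·(-2)^k; at k=5 this is 76.

76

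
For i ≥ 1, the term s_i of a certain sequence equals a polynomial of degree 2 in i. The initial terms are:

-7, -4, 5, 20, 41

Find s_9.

185

1st diffs: 3, 9, 15, 21.
2nd diffs: 6, 6, 6 (constant).
Newton forward-difference form: s_i = -7 + 3·C(i-1,1) + 6·C(i-1,2).
At i = 9: i-1 = 8, so s_9 = -7 + 24 + 168 = 185.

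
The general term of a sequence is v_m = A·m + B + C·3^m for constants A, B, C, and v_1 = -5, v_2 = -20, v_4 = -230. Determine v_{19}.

Write the equations: A + B + 3C = -5; 2A + B + 9C = -20; 4A + B + 81C = -230.
Subtracting the first from the second: A + 6C = -15.
Subtracting the second from the third: 2A + 72C = -210.
Solving: C = -3, A = 3, then B = 1.
So v_m = 3·m + 1 + (-3)·3^m; at m=19 this is -3486784343.

-3486784343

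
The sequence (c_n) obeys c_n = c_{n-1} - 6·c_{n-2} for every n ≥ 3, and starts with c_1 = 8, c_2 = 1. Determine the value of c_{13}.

-254987

Step forward from the initial values:
c_3 = -47;  c_4 = -53;  c_5 = 229;  …;  c_{10} = 25507;  c_{11} = 20389;  c_{12} = -132653;  c_{13} = -254987.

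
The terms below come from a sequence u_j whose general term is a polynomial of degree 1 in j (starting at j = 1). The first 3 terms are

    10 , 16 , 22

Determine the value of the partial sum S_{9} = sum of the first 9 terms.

306

1st diffs: 6, 6 (constant).
So u_j = 6j + 4.
Continuing: …, 28, 34, 40, 46, …, u_9 = 58.
Summing j = 1..9 (9 terms) gives 306.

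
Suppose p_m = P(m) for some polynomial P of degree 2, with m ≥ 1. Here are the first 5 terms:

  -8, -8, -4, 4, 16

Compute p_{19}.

604

1st diffs: 0, 4, 8, 12.
2nd diffs: 4, 4, 4 (constant).
So p_m = 2m^2 - 6m - 4.
Evaluating at m = 19 gives p_{19} = 604.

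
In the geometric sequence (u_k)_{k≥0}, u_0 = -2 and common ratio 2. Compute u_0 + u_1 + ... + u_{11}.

-8190

u_k = (-2)·2^(k-0).
S = (-2)·(2^12 - 1)/(2 - 1) = (-2)·(4096 - 1)/(1) = -8190.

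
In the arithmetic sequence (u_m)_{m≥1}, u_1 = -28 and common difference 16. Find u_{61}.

932

u_m = -28 + (m - 1)·16.
u_{61} = -28 + 60·16 = 932.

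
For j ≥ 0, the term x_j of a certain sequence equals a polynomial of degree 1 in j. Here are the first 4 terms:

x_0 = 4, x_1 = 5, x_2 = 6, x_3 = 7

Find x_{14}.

18

1st diffs: 1, 1, 1 (constant).
So x_j = j + 4.
Evaluating at j = 14 gives x_{14} = 18.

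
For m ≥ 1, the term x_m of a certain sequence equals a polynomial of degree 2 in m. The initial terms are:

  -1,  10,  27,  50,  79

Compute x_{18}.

1st diffs: 11, 17, 23, 29.
2nd diffs: 6, 6, 6 (constant).
So x_m = 3m^2 + 2m - 6.
Evaluating at m = 18 gives x_{18} = 1002.

1002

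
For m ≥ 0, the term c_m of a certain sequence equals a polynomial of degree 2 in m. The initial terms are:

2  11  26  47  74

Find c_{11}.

1st diffs: 9, 15, 21, 27.
2nd diffs: 6, 6, 6 (constant).
So c_m = 3m^2 + 6m + 2.
Evaluating at m = 11 gives c_{11} = 431.

431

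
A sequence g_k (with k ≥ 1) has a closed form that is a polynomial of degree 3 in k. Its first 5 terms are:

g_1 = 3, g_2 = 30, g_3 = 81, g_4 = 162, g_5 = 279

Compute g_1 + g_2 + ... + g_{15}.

21990

1st diffs: 27, 51, 81, 117.
2nd diffs: 24, 30, 36.
3rd diffs: 6, 6 (constant).
So g_k = k^3 + 6k^2 + 2k - 6.
Continuing: …, 438, 645, 906, 1227, …, g_{15} = 4749.
Summing k = 1..15 (15 terms) gives 21990.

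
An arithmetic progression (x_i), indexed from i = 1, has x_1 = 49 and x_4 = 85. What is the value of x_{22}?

Common difference d = (85 - 49) / (4 - 1) = 12.
x_i = 49 + (i - 1)·12.
x_{22} = 49 + 21·12 = 301.

301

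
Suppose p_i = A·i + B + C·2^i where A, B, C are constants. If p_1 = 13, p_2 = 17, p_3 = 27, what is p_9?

1527

Write the equations: A + B + 2C = 13; 2A + B + 4C = 17; 3A + B + 8C = 27.
Subtracting the first from the second: A + 2C = 4.
Subtracting the second from the third: A + 4C = 10.
Solving: C = 3, A = -2, then B = 9.
Therefore p_9 = -18 + 9 + 3·512 = 1527.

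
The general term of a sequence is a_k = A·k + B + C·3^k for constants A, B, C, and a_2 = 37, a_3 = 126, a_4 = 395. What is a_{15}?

Plug in k = 2, 3, 4: 2A + B + 9C = 37; 3A + B + 27C = 126; 4A + B + 81C = 395.
Subtracting the first from the second: A + 18C = 89.
Subtracting the second from the third: A + 54C = 269.
Solving: C = 5, A = -1, then B = -6.
So a_k = -1·k + (-6) + 5·3^k; at k=15 this is 71744514.

71744514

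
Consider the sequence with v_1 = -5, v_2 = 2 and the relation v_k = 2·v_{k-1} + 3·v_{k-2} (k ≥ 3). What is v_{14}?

Step forward from the initial values:
v_3 = -11; v_4 = -16; v_5 = -65; …; v_{11} = -44291; v_{12} = -132856; v_{13} = -398585; v_{14} = -1195738.
(Characteristic roots are 3 and -1.)

-1195738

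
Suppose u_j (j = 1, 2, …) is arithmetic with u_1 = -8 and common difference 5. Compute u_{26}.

u_j = -8 + (j - 1)·5.
u_{26} = -8 + 25·5 = 117.

117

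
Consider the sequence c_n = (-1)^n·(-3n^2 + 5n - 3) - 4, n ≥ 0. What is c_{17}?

(-1)^17 = -1; -3n^2 + 5n - 3 at n=17 is -785; so c_{17} = 781.

781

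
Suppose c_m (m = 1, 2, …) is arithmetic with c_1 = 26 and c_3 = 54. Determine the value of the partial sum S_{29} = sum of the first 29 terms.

Common difference d = (54 - 26) / (3 - 1) = 14.
c_m = 26 + (m - 1)·14.
c_{29} = 418; S = 29·(26 + 418)/2 = 6438.

6438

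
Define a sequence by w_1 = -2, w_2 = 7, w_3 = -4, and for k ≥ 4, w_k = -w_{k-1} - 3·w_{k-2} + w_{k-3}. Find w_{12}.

2909

Compute successive terms:
w_4 = -19  w_5 = 38  w_6 = 15  w_7 = -148  w_8 = 141  w_9 = 318  w_{10} = -889  w_{11} = 76  w_{12} = 2909.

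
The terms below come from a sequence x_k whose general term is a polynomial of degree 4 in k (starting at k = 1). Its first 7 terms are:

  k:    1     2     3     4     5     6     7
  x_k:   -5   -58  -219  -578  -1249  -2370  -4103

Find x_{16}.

1st diffs: -53, -161, -359, -671, -1121, -1733.
2nd diffs: -108, -198, -312, -450, -612.
3rd diffs: -90, -114, -138, -162.
4th diffs: -24, -24, -24 (constant).
Newton forward-difference form: x_k = -5 + (-53)·C(k-1,1) + (-108)·C(k-1,2) + (-90)·C(k-1,3) + (-24)·C(k-1,4).
At k = 16: k-1 = 15, so x_{16} = -5 - 795 - 11340 - 40950 - 32760 = -85850.

-85850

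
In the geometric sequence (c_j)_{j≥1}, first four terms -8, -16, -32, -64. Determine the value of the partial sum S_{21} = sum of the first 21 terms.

Common ratio r = 2.
c_j = (-8)·2^(j-1).
S = (-8)·(2^21 - 1)/(2 - 1) = (-8)·(2097152 - 1)/(1) = -16777208.

-16777208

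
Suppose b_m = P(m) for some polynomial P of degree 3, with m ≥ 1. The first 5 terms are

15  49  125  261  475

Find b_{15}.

10865

1st diffs: 34, 76, 136, 214.
2nd diffs: 42, 60, 78.
3rd diffs: 18, 18 (constant).
So b_m = 3m^3 + 3m^2 + 4m + 5.
Evaluating at m = 15 gives b_{15} = 10865.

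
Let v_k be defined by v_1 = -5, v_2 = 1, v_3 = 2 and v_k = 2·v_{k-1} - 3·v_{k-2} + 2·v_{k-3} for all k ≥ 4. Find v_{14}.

Step forward from the initial values:
v_4 = -9, v_5 = -22, v_6 = -13, …, v_{11} = -82, v_{12} = 111, v_{13} = 266, v_{14} = 35.

35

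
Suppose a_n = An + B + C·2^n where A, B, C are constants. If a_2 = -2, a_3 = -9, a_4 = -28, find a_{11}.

Write the equations: 2A + B + 4C = -2; 3A + B + 8C = -9; 4A + B + 16C = -28.
Subtracting the first from the second: A + 4C = -7.
Subtracting the second from the third: A + 8C = -19.
Solving: C = -3, A = 5, then B = 0.
So a_n = 5·n + 0 + (-3)·2^n; at n=11 this is -6089.

-6089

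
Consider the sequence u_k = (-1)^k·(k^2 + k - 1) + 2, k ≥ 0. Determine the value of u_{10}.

111

(-1)^10 = 1; k^2 + k - 1 at k=10 is 109; so u_{10} = 111.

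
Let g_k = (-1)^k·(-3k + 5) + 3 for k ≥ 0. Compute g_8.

-16

(-1)^8 = 1; -3k + 5 at k=8 is -19; so g_8 = -16.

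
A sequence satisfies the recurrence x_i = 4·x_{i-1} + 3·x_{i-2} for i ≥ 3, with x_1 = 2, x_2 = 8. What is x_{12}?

38205200

Step forward from the initial values:
x_3 = 38;  x_4 = 176;  x_5 = 818;  x_6 = 3800;  x_7 = 17654;  x_8 = 82016;  x_9 = 381026;  x_{10} = 1770152;  x_{11} = 8223686;  x_{12} = 38205200.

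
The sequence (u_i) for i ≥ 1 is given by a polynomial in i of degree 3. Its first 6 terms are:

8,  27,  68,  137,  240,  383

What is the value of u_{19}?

1st diffs: 19, 41, 69, 103, 143.
2nd diffs: 22, 28, 34, 40.
3rd diffs: 6, 6, 6 (constant).
Newton forward-difference form: u_i = 8 + 19·C(i-1,1) + 22·C(i-1,2) + 6·C(i-1,3).
At i = 19: i-1 = 18, so u_{19} = 8 + 342 + 3366 + 4896 = 8612.

8612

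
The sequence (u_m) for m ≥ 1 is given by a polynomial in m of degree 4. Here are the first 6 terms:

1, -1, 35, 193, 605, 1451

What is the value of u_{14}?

61283

1st diffs: -2, 36, 158, 412, 846.
2nd diffs: 38, 122, 254, 434.
3rd diffs: 84, 132, 180.
4th diffs: 48, 48 (constant).
Newton forward-difference form: u_m = 1 + (-2)·C(m-1,1) + 38·C(m-1,2) + 84·C(m-1,3) + 48·C(m-1,4).
At m = 14: m-1 = 13, so u_{14} = 1 - 26 + 2964 + 24024 + 34320 = 61283.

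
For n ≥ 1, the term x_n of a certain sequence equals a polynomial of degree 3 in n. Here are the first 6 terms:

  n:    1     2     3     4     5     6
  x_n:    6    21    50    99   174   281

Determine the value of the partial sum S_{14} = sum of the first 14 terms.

12551

1st diffs: 15, 29, 49, 75, 107.
2nd diffs: 14, 20, 26, 32.
3rd diffs: 6, 6, 6 (constant).
Newton forward-difference form: x_n = 6 + 15·C(n-1,1) + 14·C(n-1,2) + 6·C(n-1,3).
Continuing: …, 426, 615, 854, 1149, …, x_{14} = 3009.
Summing n = 1..14 (14 terms) gives 12551.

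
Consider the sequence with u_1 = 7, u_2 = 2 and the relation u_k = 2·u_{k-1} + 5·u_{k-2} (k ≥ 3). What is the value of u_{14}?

24274262

Compute successive terms:
u_3 = 39, u_4 = 88, u_5 = 371, …, u_{11} = 591599, u_{12} = 2039808, u_{13} = 7037611, u_{14} = 24274262.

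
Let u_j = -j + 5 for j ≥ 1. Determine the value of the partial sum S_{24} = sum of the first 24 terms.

Over j = 1..24: Σj = 300.
Total = (-1)·300 + (5)·24 = -180.

-180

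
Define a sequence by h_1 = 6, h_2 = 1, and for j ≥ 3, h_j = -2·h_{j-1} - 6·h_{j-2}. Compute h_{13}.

-46208

Iterate the recurrence:
h_3 = -38, h_4 = 70, h_5 = 88, …, h_{10} = 3472, h_{11} = 43936, h_{12} = -108704, h_{13} = -46208.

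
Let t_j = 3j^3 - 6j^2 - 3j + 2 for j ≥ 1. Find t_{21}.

25076

t_{21} = 3·21^3 - 6·21^2 - 3·21 + 2 = 25076.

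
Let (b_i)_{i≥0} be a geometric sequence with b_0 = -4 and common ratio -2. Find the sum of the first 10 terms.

b_i = (-4)·(-2)^(i-0).
S = (-4)·((-2)^10 - 1)/(-2 - 1) = (-4)·(1024 - 1)/(-3) = 1364.

1364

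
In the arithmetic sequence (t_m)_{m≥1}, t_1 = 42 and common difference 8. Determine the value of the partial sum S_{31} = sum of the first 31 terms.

5022

t_m = 42 + (m - 1)·8.
t_{31} = 282; S = 31·(42 + 282)/2 = 5022.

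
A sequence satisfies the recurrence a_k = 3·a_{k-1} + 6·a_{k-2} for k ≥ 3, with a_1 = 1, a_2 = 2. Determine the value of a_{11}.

1498824

Iterate the recurrence:
a_3 = 12, a_4 = 48, a_5 = 216, a_6 = 936, a_7 = 4104, a_8 = 17928, a_9 = 78408, a_{10} = 342792, a_{11} = 1498824.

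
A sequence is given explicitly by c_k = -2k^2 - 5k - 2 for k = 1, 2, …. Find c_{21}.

-989

c_{21} = -2·21^2 - 5·21 - 2 = -989.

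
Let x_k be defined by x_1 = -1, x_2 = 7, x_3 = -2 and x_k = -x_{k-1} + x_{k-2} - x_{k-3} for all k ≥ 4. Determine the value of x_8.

Compute successive terms:
x_4 = 10, x_5 = -19, x_6 = 31, x_7 = -60, x_8 = 110.

110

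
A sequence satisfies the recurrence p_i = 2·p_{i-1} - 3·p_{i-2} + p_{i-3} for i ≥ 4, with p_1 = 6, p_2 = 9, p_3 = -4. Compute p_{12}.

21

Step forward from the initial values:
p_4 = -29;  p_5 = -37;  p_6 = 9;  p_7 = 100;  p_8 = 136;  p_9 = -19;  p_{10} = -346;  p_{11} = -499;  p_{12} = 21.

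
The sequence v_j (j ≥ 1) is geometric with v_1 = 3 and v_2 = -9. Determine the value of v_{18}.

Common ratio r = -3.
v_j = 3·(-3)^(j-1).
v_{18} = 3·(-3)^17 = -387420489.

-387420489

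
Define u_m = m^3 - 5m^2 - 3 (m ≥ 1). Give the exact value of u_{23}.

9519

u_{23} = 1·23^3 - 5·23^2 - 3 = 9519.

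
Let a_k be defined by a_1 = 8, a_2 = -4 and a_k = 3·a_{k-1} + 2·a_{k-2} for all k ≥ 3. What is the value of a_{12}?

Compute successive terms:
a_3 = 4  a_4 = 4  a_5 = 20  a_6 = 68  a_7 = 244  a_8 = 868  a_9 = 3092  a_{10} = 11012  a_{11} = 39220  a_{12} = 139684.

139684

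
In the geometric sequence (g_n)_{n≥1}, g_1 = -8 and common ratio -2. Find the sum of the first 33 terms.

-22906492248

g_n = (-8)·(-2)^(n-1).
S = (-8)·((-2)^33 - 1)/(-2 - 1) = (-8)·(-8589934592 - 1)/(-3) = -22906492248.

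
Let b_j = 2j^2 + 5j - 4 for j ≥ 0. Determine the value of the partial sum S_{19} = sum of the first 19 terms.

4997

Over j = 0..18: Σj = 171, Σj² = 2109.
Total = (2)·2109 + (5)·171 + (-4)·19 = 4997.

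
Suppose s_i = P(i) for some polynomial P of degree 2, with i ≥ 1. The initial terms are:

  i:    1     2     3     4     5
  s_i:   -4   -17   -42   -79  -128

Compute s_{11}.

-674

1st diffs: -13, -25, -37, -49.
2nd diffs: -12, -12, -12 (constant).
Newton forward-difference form: s_i = -4 + (-13)·C(i-1,1) + (-12)·C(i-1,2).
At i = 11: i-1 = 10, so s_{11} = -4 - 130 - 540 = -674.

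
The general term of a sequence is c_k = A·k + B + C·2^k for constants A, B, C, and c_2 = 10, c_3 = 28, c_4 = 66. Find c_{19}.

2621396

Plug in k = 2, 3, 4: 2A + B + 4C = 10; 3A + B + 8C = 28; 4A + B + 16C = 66.
Subtracting the first from the second: A + 4C = 18.
Subtracting the second from the third: A + 8C = 38.
Solving: C = 5, A = -2, then B = -6.
Therefore c_{19} = -38 + (-6) + 5·524288 = 2621396.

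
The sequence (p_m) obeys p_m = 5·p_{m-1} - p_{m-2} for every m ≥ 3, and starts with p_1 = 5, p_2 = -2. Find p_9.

-184455

Applying the relation repeatedly:
p_3 = -15  p_4 = -73  p_5 = -350  p_6 = -1677  p_7 = -8035  p_8 = -38498  p_9 = -184455.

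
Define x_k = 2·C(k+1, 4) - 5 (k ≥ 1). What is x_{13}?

1997

C(14, 4) = 1001, so x_{13} = 1997.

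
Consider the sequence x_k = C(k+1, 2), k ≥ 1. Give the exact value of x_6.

21

C(7, 2) = 21, so x_6 = 21.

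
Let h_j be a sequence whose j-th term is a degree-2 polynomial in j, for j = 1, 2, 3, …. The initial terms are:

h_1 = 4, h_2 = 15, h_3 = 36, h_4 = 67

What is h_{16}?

1st diffs: 11, 21, 31.
2nd diffs: 10, 10 (constant).
So h_j = 5j^2 - 4j + 3.
Evaluating at j = 16 gives h_{16} = 1219.

1219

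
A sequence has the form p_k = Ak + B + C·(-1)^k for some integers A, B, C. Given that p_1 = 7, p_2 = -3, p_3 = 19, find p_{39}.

235

At k = 1, 2, 3: A + B - C = 7; 2A + B + C = -3; 3A + B - C = 19.
Subtracting the first from the second: A + 2C = -10.
Subtracting the second from the third: A - 2C = 22.
Solving: C = -8, A = 6, then B = -7.
So p_k = 6·k + (-7) + (-8)·(-1)^k; at k=39 this is 235.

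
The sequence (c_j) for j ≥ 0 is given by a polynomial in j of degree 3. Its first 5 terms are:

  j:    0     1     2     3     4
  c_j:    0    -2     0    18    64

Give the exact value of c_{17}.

1st diffs: -2, 2, 18, 46.
2nd diffs: 4, 16, 28.
3rd diffs: 12, 12 (constant).
Newton forward-difference form: c_j = (-2)·C(j,1) + 4·C(j,2) + 12·C(j,3).
At j = 17: j = 17, so c_{17} = -34 + 544 + 8160 = 8670.

8670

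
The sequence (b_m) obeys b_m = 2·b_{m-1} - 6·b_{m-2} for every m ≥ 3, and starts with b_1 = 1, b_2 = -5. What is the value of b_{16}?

Iterate the recurrence:
b_3 = -16;  b_4 = -2;  b_5 = 92;  …;  b_{13} = -102976;  b_{14} = -293312;  b_{15} = 31232;  b_{16} = 1822336.

1822336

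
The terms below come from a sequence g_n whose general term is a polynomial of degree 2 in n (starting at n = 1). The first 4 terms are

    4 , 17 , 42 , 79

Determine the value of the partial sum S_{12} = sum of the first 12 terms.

3546

1st diffs: 13, 25, 37.
2nd diffs: 12, 12 (constant).
Newton forward-difference form: g_n = 4 + 13·C(n-1,1) + 12·C(n-1,2).
Continuing: …, 128, 189, 262, 347, …, g_{12} = 807.
Summing n = 1..12 (12 terms) gives 3546.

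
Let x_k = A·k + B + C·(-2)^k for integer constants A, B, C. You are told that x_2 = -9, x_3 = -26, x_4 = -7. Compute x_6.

31

The three given values yield: 2A + B + 4C = -9; 3A + B - 8C = -26; 4A + B + 16C = -7.
Subtracting the first from the second: A - 12C = -17.
Subtracting the second from the third: A + 24C = 19.
Solving: C = 1, A = -5, then B = -3.
Therefore x_6 = -30 + (-3) + 1·64 = 31.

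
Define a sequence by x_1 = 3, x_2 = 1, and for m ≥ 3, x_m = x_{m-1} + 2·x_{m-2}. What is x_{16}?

Applying the relation repeatedly:
x_3 = 7;  x_4 = 9;  x_5 = 23;  …;  x_{13} = 5463;  x_{14} = 10921;  x_{15} = 21847;  x_{16} = 43689.
(Characteristic roots are 2 and -1.)

43689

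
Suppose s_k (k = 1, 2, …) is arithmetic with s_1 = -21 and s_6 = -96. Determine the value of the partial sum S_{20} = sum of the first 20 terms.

Common difference d = (-96 - (-21)) / (6 - 1) = -15.
s_k = -21 + (k - 1)·(-15).
s_{20} = -306; S = 20·(-21 + (-306))/2 = -3270.

-3270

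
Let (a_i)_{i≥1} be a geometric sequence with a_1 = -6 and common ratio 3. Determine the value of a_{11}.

-354294

a_i = (-6)·3^(i-1).
a_{11} = (-6)·3^10 = -354294.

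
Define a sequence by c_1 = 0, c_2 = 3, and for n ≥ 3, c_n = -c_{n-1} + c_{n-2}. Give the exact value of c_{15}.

-1131

Compute successive terms:
c_3 = -3;  c_4 = 6;  c_5 = -9;  …;  c_{12} = 267;  c_{13} = -432;  c_{14} = 699;  c_{15} = -1131.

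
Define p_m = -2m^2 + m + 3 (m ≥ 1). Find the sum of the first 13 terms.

-1508

Over m = 1..13: Σm = 91, Σm² = 819.
Total = (-2)·819 + (1)·91 + (3)·13 = -1508.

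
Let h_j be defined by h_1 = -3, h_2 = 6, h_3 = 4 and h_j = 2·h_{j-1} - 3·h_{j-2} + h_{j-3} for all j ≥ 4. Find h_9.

82

h_4 = -13, h_5 = -32, h_6 = -21, h_7 = 41, h_8 = 113, h_9 = 82.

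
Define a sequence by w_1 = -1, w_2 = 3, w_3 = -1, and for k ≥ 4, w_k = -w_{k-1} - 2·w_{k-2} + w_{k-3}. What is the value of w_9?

17

Step forward from the initial values:
w_4 = -6, w_5 = 11, w_6 = 0, w_7 = -28, w_8 = 39, w_9 = 17.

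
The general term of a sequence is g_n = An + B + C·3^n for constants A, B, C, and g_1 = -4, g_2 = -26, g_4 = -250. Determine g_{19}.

At n = 1, 2, 4: A + B + 3C = -4; 2A + B + 9C = -26; 4A + B + 81C = -250.
Subtracting the first from the second: A + 6C = -22.
Subtracting the second from the third: 2A + 72C = -224.
Solving: C = -3, A = -4, then B = 9.
So g_n = -4·n + 9 + (-3)·3^n; at n=19 this is -3486784468.

-3486784468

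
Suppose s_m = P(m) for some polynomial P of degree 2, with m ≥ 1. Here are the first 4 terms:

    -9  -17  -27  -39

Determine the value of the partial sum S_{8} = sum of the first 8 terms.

1st diffs: -8, -10, -12.
2nd diffs: -2, -2 (constant).
Newton forward-difference form: s_m = -9 + (-8)·C(m-1,1) + (-2)·C(m-1,2).
Continuing: -53, -69, -87, -107.
Summing m = 1..8 (8 terms) gives -408.

-408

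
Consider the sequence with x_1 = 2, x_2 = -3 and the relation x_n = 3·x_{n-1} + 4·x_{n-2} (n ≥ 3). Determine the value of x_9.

-13105

Applying the relation repeatedly:
x_3 = -1  x_4 = -15  x_5 = -49  x_6 = -207  x_7 = -817  x_8 = -3279  x_9 = -13105.
(Characteristic roots are 4 and -1.)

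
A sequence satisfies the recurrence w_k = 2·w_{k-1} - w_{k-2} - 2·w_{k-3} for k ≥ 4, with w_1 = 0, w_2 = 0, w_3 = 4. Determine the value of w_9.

-116

Step forward from the initial values:
w_4 = 8, w_5 = 12, w_6 = 8, w_7 = -12, w_8 = -56, w_9 = -116.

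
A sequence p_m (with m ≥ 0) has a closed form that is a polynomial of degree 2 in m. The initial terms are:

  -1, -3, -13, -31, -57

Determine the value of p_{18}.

1st diffs: -2, -10, -18, -26.
2nd diffs: -8, -8, -8 (constant).
Newton forward-difference form: p_m = -1 + (-2)·C(m,1) + (-8)·C(m,2).
At m = 18: m = 18, so p_{18} = -1 - 36 - 1224 = -1261.

-1261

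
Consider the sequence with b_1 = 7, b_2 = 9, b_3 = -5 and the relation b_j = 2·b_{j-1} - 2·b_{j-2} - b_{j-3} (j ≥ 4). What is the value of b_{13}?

-4329

Step forward from the initial values:
b_4 = -35, b_5 = -69, b_6 = -63, b_7 = 47, b_8 = 289, b_9 = 547, b_{10} = 469, b_{11} = -445, b_{12} = -2375, b_{13} = -4329.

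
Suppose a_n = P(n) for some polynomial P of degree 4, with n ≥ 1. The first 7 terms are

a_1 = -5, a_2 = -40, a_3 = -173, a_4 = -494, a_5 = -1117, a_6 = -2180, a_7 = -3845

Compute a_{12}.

-28550

1st diffs: -35, -133, -321, -623, -1063, -1665.
2nd diffs: -98, -188, -302, -440, -602.
3rd diffs: -90, -114, -138, -162.
4th diffs: -24, -24, -24 (constant).
Newton forward-difference form: a_n = -5 + (-35)·C(n-1,1) + (-98)·C(n-1,2) + (-90)·C(n-1,3) + (-24)·C(n-1,4).
At n = 12: n-1 = 11, so a_{12} = -5 - 385 - 5390 - 14850 - 7920 = -28550.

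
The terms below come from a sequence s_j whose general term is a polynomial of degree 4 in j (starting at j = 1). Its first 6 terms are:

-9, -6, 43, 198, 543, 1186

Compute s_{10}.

1st diffs: 3, 49, 155, 345, 643.
2nd diffs: 46, 106, 190, 298.
3rd diffs: 60, 84, 108.
4th diffs: 24, 24 (constant).
Newton forward-difference form: s_j = -9 + 3·C(j-1,1) + 46·C(j-1,2) + 60·C(j-1,3) + 24·C(j-1,4).
At j = 10: j-1 = 9, so s_{10} = -9 + 27 + 1656 + 5040 + 3024 = 9738.

9738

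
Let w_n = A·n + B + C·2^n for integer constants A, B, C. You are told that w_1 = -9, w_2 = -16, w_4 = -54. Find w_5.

-103

The three given values yield: A + B + 2C = -9; 2A + B + 4C = -16; 4A + B + 16C = -54.
Subtracting the first from the second: A + 2C = -7.
Subtracting the second from the third: 2A + 12C = -38.
Solving: C = -3, A = -1, then B = -2.
Hence w_5 = -1·5 + (-2) + (-3)·32 = -103.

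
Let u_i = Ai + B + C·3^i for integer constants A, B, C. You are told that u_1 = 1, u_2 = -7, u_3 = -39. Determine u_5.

-463

The three given values yield: A + B + 3C = 1; 2A + B + 9C = -7; 3A + B + 27C = -39.
Subtracting the first from the second: A + 6C = -8.
Subtracting the second from the third: A + 18C = -32.
Solving: C = -2, A = 4, then B = 3.
So u_i = 4·i + 3 + (-2)·3^i; at i=5 this is -463.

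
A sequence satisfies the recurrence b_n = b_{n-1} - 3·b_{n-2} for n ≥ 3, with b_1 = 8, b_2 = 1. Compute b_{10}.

766

Compute successive terms:
b_3 = -23  b_4 = -26  b_5 = 43  b_6 = 121  b_7 = -8  b_8 = -371  b_9 = -347  b_{10} = 766.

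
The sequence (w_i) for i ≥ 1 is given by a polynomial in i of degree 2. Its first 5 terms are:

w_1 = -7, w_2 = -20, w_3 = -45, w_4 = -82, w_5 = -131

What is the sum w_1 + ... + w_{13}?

1st diffs: -13, -25, -37, -49.
2nd diffs: -12, -12, -12 (constant).
Newton forward-difference form: w_i = -7 + (-13)·C(i-1,1) + (-12)·C(i-1,2).
Continuing: …, -192, -265, -350, -447, …, w_{13} = -955.
Summing i = 1..13 (13 terms) gives -4537.

-4537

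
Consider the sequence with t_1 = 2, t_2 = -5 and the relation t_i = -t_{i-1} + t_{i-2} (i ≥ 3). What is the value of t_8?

-81

Step forward from the initial values:
t_3 = 7;  t_4 = -12;  t_5 = 19;  t_6 = -31;  t_7 = 50;  t_8 = -81.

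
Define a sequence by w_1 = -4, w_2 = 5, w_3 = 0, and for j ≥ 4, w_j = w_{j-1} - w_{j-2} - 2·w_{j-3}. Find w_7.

w_4 = 3; w_5 = -7; w_6 = -10; w_7 = -9.

-9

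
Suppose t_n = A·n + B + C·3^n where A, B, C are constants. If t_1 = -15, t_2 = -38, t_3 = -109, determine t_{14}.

-19131866

At n = 1, 2, 3: A + B + 3C = -15; 2A + B + 9C = -38; 3A + B + 27C = -109.
Subtracting the first from the second: A + 6C = -23.
Subtracting the second from the third: A + 18C = -71.
Solving: C = -4, A = 1, then B = -4.
Hence t_{14} = 1·14 + (-4) + (-4)·4782969 = -19131866.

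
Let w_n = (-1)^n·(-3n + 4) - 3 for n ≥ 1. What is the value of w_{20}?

-59

(-1)^20 = 1; -3n + 4 at n=20 is -56; so w_{20} = -59.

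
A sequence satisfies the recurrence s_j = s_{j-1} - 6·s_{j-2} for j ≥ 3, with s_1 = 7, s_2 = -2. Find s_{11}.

9592

Compute successive terms:
s_3 = -44  s_4 = -32  s_5 = 232  s_6 = 424  s_7 = -968  s_8 = -3512  s_9 = 2296  s_{10} = 23368  s_{11} = 9592.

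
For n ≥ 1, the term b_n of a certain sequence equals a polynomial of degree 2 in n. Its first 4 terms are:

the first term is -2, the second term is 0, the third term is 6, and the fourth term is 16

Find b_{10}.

1st diffs: 2, 6, 10.
2nd diffs: 4, 4 (constant).
Newton forward-difference form: b_n = -2 + 2·C(n-1,1) + 4·C(n-1,2).
At n = 10: n-1 = 9, so b_{10} = -2 + 18 + 144 = 160.

160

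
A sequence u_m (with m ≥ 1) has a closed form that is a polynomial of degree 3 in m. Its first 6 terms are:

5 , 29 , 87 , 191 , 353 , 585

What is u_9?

1st diffs: 24, 58, 104, 162, 232.
2nd diffs: 34, 46, 58, 70.
3rd diffs: 12, 12, 12 (constant).
Newton forward-difference form: u_m = 5 + 24·C(m-1,1) + 34·C(m-1,2) + 12·C(m-1,3).
At m = 9: m-1 = 8, so u_9 = 5 + 192 + 952 + 672 = 1821.

1821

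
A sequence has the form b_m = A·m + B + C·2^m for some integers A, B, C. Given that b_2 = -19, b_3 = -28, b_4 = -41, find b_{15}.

Plug in m = 2, 3, 4: 2A + B + 4C = -19; 3A + B + 8C = -28; 4A + B + 16C = -41.
Subtracting the first from the second: A + 4C = -9.
Subtracting the second from the third: A + 8C = -13.
Solving: C = -1, A = -5, then B = -5.
So b_m = -5·m + (-5) + (-1)·2^m; at m=15 this is -32848.

-32848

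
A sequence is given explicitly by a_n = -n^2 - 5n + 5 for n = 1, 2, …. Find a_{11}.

-171

a_{11} = -1·11^2 - 5·11 + 5 = -171.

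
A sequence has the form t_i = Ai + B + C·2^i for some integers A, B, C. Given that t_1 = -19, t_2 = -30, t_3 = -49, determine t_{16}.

The three given values yield: A + B + 2C = -19; 2A + B + 4C = -30; 3A + B + 8C = -49.
Subtracting the first from the second: A + 2C = -11.
Subtracting the second from the third: A + 4C = -19.
Solving: C = -4, A = -3, then B = -8.
Hence t_{16} = -3·16 + (-8) + (-4)·65536 = -262200.

-262200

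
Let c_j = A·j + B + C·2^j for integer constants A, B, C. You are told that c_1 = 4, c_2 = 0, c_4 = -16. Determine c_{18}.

Plug in j = 1, 2, 4: A + B + 2C = 4; 2A + B + 4C = 0; 4A + B + 16C = -16.
Subtracting the first from the second: A + 2C = -4.
Subtracting the second from the third: 2A + 12C = -16.
Solving: C = -1, A = -2, then B = 8.
Hence c_{18} = -2·18 + 8 + (-1)·262144 = -262172.

-262172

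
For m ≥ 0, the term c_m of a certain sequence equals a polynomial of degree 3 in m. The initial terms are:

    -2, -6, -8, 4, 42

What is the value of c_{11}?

2044

1st diffs: -4, -2, 12, 38.
2nd diffs: 2, 14, 26.
3rd diffs: 12, 12 (constant).
Newton forward-difference form: c_m = -2 + (-4)·C(m,1) + 2·C(m,2) + 12·C(m,3).
At m = 11: m = 11, so c_{11} = -2 - 44 + 110 + 1980 = 2044.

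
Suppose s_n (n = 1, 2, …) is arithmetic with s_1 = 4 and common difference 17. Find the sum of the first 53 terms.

23638

s_n = 4 + (n - 1)·17.
s_{53} = 888; S = 53·(4 + 888)/2 = 23638.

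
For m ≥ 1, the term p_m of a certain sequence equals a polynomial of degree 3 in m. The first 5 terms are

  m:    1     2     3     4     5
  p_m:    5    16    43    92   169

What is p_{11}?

1555

1st diffs: 11, 27, 49, 77.
2nd diffs: 16, 22, 28.
3rd diffs: 6, 6 (constant).
So p_m = m^3 + 2m^2 - 2m + 4.
Evaluating at m = 11 gives p_{11} = 1555.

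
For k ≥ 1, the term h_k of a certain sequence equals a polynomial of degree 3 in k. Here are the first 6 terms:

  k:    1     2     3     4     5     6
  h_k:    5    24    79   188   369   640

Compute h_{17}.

1st diffs: 19, 55, 109, 181, 271.
2nd diffs: 36, 54, 72, 90.
3rd diffs: 18, 18, 18 (constant).
Newton forward-difference form: h_k = 5 + 19·C(k-1,1) + 36·C(k-1,2) + 18·C(k-1,3).
At k = 17: k-1 = 16, so h_{17} = 5 + 304 + 4320 + 10080 = 14709.

14709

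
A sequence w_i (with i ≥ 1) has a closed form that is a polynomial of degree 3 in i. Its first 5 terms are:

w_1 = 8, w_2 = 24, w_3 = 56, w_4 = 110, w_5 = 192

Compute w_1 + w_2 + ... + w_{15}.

1st diffs: 16, 32, 54, 82.
2nd diffs: 16, 22, 28.
3rd diffs: 6, 6 (constant).
So w_i = i^3 + 2i^2 + 3i + 2.
Continuing: …, 308, 464, 666, 920, …, w_{15} = 3872.
Summing i = 1..15 (15 terms) gives 17270.

17270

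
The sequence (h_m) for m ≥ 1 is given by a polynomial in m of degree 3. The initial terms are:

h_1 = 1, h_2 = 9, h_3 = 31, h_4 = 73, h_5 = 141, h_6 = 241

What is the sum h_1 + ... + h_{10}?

3310

1st diffs: 8, 22, 42, 68, 100.
2nd diffs: 14, 20, 26, 32.
3rd diffs: 6, 6, 6 (constant).
Newton forward-difference form: h_m = 1 + 8·C(m-1,1) + 14·C(m-1,2) + 6·C(m-1,3).
Continuing: 379, 561, 793, 1081.
Summing m = 1..10 (10 terms) gives 3310.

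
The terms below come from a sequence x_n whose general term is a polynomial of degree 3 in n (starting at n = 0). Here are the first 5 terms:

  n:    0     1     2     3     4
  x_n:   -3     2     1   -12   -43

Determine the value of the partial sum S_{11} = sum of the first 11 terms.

1st diffs: 5, -1, -13, -31.
2nd diffs: -6, -12, -18.
3rd diffs: -6, -6 (constant).
Newton forward-difference form: x_n = -3 + 5·C(n,1) + (-6)·C(n,2) + (-6)·C(n,3).
Continuing: …, -98, -183, -304, -467, …, x_{10} = -943.
Summing n = 0..10 (11 terms) gives -2728.

-2728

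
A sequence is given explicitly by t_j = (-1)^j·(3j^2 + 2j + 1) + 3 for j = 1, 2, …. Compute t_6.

124

(-1)^6 = 1; 3j^2 + 2j + 1 at j=6 is 121; so t_6 = 124.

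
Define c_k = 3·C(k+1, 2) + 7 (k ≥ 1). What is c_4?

37

C(5, 2) = 10, so c_4 = 37.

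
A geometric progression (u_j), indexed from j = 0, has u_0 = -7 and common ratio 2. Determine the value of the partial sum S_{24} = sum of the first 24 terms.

-117440505

u_j = (-7)·2^(j-0).
S = (-7)·(2^24 - 1)/(2 - 1) = (-7)·(16777216 - 1)/(1) = -117440505.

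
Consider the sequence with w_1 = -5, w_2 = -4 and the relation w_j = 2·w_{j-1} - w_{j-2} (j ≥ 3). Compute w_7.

1

Applying the relation repeatedly:
w_3 = -3; w_4 = -2; w_5 = -1; w_6 = 0; w_7 = 1.
(Characteristic roots are 1 and 1.)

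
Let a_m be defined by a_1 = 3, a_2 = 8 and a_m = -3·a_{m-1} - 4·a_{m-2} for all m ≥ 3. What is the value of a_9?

Applying the relation repeatedly:
a_3 = -36  a_4 = 76  a_5 = -84  a_6 = -52  a_7 = 492  a_8 = -1268  a_9 = 1836.

1836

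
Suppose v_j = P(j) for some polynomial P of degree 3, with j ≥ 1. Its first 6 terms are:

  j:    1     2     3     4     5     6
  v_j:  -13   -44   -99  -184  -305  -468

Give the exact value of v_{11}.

1st diffs: -31, -55, -85, -121, -163.
2nd diffs: -24, -30, -36, -42.
3rd diffs: -6, -6, -6 (constant).
So v_j = -j^3 - 6j^2 - 6j.
Evaluating at j = 11 gives v_{11} = -2123.

-2123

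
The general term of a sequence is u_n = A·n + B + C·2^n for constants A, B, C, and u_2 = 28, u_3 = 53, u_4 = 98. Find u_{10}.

Plug in n = 2, 3, 4: 2A + B + 4C = 28; 3A + B + 8C = 53; 4A + B + 16C = 98.
Subtracting the first from the second: A + 4C = 25.
Subtracting the second from the third: A + 8C = 45.
Solving: C = 5, A = 5, then B = -2.
So u_n = 5·n + (-2) + 5·2^n; at n=10 this is 5168.

5168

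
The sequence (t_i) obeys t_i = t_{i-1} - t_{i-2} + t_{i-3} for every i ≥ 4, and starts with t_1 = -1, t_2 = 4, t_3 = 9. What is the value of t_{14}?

4

Iterate the recurrence:
t_4 = 4, t_5 = -1, t_6 = 4, …, t_{11} = 9, t_{12} = 4, t_{13} = -1, t_{14} = 4.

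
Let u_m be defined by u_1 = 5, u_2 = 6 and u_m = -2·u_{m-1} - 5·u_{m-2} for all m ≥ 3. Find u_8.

1384

Iterate the recurrence:
u_3 = -37; u_4 = 44; u_5 = 97; u_6 = -414; u_7 = 343; u_8 = 1384.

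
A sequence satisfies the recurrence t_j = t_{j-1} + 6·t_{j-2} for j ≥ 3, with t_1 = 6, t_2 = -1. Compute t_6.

Iterate the recurrence:
t_3 = 35;  t_4 = 29;  t_5 = 239;  t_6 = 413.
(Characteristic roots are 3 and -2.)

413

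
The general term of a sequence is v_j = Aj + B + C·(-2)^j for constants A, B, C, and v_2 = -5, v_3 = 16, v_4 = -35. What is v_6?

Write the equations: 2A + B + 4C = -5; 3A + B - 8C = 16; 4A + B + 16C = -35.
Subtracting the first from the second: A - 12C = 21.
Subtracting the second from the third: A + 24C = -51.
Solving: C = -2, A = -3, then B = 9.
Therefore v_6 = -18 + 9 + (-2)·64 = -137.

-137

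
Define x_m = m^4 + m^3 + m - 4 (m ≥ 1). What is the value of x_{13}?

30767

x_{13} = 1·13^4 + 1·13^3 + 1·13 - 4 = 30767.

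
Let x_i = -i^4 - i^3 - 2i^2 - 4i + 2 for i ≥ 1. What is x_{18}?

x_{18} = -1·18^4 - 1·18^3 - 2·18^2 - 4·18 + 2 = -111526.

-111526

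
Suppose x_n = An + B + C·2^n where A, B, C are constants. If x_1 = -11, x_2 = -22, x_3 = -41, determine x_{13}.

-32807

Plug in n = 1, 2, 3: A + B + 2C = -11; 2A + B + 4C = -22; 3A + B + 8C = -41.
Subtracting the first from the second: A + 2C = -11.
Subtracting the second from the third: A + 4C = -19.
Solving: C = -4, A = -3, then B = 0.
Therefore x_{13} = -39 + 0 + (-4)·8192 = -32807.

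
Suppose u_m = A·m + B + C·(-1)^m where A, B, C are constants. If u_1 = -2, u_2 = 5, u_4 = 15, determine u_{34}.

165

Plug in m = 1, 2, 4: A + B - C = -2; 2A + B + C = 5; 4A + B + C = 15.
Subtracting the first from the second: A + 2C = 7.
Subtracting the second from the third: 2A = 10.
Solving: C = 1, A = 5, then B = -6.
So u_m = 5·m + (-6) + 1·(-1)^m; at m=34 this is 165.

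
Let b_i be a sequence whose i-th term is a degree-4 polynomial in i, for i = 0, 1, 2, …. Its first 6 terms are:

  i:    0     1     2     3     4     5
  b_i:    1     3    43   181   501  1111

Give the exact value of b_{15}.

1st diffs: 2, 40, 138, 320, 610.
2nd diffs: 38, 98, 182, 290.
3rd diffs: 60, 84, 108.
4th diffs: 24, 24 (constant).
Newton forward-difference form: b_i = 1 + 2·C(i,1) + 38·C(i,2) + 60·C(i,3) + 24·C(i,4).
At i = 15: i = 15, so b_{15} = 1 + 30 + 3990 + 27300 + 32760 = 64081.

64081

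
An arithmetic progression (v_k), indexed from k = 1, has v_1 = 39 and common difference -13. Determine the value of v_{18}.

v_k = 39 + (k - 1)·(-13).
v_{18} = 39 + 17·(-13) = -182.

-182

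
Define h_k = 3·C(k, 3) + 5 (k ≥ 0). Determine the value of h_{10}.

365

C(10, 3) = 120, so h_{10} = 365.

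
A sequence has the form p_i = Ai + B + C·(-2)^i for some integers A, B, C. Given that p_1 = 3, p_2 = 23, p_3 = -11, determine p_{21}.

Plug in i = 1, 2, 3: A + B - 2C = 3; 2A + B + 4C = 23; 3A + B - 8C = -11.
Subtracting the first from the second: A + 6C = 20.
Subtracting the second from the third: A - 12C = -34.
Solving: C = 3, A = 2, then B = 7.
So p_i = 2·i + 7 + 3·(-2)^i; at i=21 this is -6291407.

-6291407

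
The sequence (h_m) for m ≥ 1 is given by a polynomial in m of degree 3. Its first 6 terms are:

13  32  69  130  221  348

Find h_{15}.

4101

1st diffs: 19, 37, 61, 91, 127.
2nd diffs: 18, 24, 30, 36.
3rd diffs: 6, 6, 6 (constant).
So h_m = m^3 + 3m^2 + 3m + 6.
Evaluating at m = 15 gives h_{15} = 4101.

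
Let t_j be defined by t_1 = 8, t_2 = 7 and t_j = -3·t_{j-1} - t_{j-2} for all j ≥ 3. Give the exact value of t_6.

Step forward from the initial values:
t_3 = -29  t_4 = 80  t_5 = -211  t_6 = 553.

553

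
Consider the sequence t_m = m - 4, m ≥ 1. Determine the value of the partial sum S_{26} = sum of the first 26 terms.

247

Over m = 1..26: Σm = 351.
Total = (1)·351 + (-4)·26 = 247.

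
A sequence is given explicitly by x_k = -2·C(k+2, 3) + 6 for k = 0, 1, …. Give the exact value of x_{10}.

-434

C(12, 3) = 220, so x_{10} = -434.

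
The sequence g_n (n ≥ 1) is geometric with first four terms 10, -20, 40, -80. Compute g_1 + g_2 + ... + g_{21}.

Common ratio r = -2.
g_n = 10·(-2)^(n-1).
S = 10·((-2)^21 - 1)/(-2 - 1) = 10·(-2097152 - 1)/(-3) = 6990510.

6990510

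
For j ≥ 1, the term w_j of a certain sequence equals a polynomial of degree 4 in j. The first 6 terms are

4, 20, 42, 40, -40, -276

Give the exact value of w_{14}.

1st diffs: 16, 22, -2, -80, -236.
2nd diffs: 6, -24, -78, -156.
3rd diffs: -30, -54, -78.
4th diffs: -24, -24 (constant).
Newton forward-difference form: w_j = 4 + 16·C(j-1,1) + 6·C(j-1,2) + (-30)·C(j-1,3) + (-24)·C(j-1,4).
At j = 14: j-1 = 13, so w_{14} = 4 + 208 + 468 - 8580 - 17160 = -25060.

-25060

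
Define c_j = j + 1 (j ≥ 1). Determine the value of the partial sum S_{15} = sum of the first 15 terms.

Over j = 1..15: Σj = 120.
Total = (1)·120 + (1)·15 = 135.

135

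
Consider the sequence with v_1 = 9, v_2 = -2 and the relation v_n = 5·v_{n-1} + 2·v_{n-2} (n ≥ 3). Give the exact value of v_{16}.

v_3 = 8;  v_4 = 36;  v_5 = 196;  …;  v_{13} = 135879156;  v_{14} = 729981052;  v_{15} = 3921663572;  v_{16} = 21068279964.

21068279964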